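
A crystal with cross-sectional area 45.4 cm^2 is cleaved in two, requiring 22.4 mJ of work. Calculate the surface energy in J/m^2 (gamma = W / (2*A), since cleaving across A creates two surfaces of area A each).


Convert: A = 45.4 cm^2 = 0.00454 m^2, W = 22.4 mJ = 0.0224 J
Cleaving exposes two faces of area A, so total new surface = 2*A and gamma = W / (2*A)
gamma = 0.0224 / (2 * 0.00454)
gamma = 2.467 J/m^2

2.467


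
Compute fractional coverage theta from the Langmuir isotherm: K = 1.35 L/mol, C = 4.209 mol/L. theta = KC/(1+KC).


Langmuir isotherm: theta = K*C / (1 + K*C)
K*C = 1.35 * 4.209 = 5.68215
theta = 5.68215 / (1 + 5.68215) = 5.68215 / 6.68215
theta = 0.8503

0.8503


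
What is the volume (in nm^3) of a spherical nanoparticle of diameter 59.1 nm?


Radius r = 59.1/2 = 29.55 nm
Volume V = (4/3) * pi * r^3
V = (4/3) * pi * (29.55)^3
V = 108083.91 nm^3

108083.91


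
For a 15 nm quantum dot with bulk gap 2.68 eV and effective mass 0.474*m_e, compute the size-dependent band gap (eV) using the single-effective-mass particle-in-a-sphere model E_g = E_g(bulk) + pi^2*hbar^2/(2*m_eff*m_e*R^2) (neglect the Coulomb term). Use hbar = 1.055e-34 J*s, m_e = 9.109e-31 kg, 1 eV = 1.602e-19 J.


Radius R = 15/2 nm = 7.5e-09 m
Confinement energy dE = pi^2 * hbar^2 / (2 * m_eff * m_e * R^2)
dE = pi^2 * (1.055e-34)^2 / (2 * 0.474 * 9.109e-31 * (7.5e-09)^2) J, divided by 1.602e-19 J/eV
dE = 0.0141 eV
Total band gap = E_g(bulk) + dE = 2.68 + 0.0141 = 2.6941 eV

2.6941


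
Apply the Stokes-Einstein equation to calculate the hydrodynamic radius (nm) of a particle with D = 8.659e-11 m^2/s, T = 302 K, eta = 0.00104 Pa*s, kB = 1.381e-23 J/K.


Stokes-Einstein: R = kB*T / (6*pi*eta*D)
R = 1.381e-23 * 302 / (6 * pi * 0.00104 * 8.659e-11)
R = 2.45696e-09 m = 2.46 nm

2.46


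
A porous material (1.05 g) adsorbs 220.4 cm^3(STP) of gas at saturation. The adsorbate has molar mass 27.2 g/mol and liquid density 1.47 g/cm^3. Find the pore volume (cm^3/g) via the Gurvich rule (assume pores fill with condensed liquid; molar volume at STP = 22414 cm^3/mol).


Moles adsorbed n = V_ads / 22414 = 220.4 / 22414 = 9.833140e-03 mol
Liquid volume V_liq = n * M / rho_liq = 9.833140e-03 * 27.2 / 1.47 = 0.18195 cm^3
Specific pore volume V_pore = V_liq / m_sample = 0.18195 / 1.05
V_pore = 0.1733 cm^3/g

0.1733


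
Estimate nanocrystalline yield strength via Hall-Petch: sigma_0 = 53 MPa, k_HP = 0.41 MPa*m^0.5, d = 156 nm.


d = 156 nm = 1.56e-07 m
sqrt(d) = 0.0003949684
Hall-Petch contribution = k / sqrt(d) = 0.41 / 0.0003949684 = 1038.1 MPa
sigma = sigma_0 + k/sqrt(d) = 53 + 1038.1 = 1091.1 MPa

1091.1


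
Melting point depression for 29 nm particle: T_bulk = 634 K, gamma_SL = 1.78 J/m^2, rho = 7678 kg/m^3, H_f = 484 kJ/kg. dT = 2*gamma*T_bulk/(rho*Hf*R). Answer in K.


Radius R = 29/2 = 14.5 nm = 1.45e-08 m
Convert H_f = 484 kJ/kg = 484000 J/kg
dT = 2 * gamma_SL * T_bulk / (rho * H_f * R)
dT = 2 * 1.78 * 634 / (7678 * 484000 * 1.45e-08)
dT = 41.9 K

41.9


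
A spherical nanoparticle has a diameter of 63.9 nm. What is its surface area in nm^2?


Radius r = 63.9/2 = 31.95 nm
Surface area SA = 4 * pi * r^2
SA = 4 * pi * (31.95)^2
SA = 12827.78 nm^2

12827.78


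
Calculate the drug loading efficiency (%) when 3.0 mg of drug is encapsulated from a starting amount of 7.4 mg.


Drug loading efficiency = (drug loaded / drug initial) * 100
DLE = 3.0 / 7.4 * 100
DLE = 0.4054 * 100
DLE = 40.54%

40.54


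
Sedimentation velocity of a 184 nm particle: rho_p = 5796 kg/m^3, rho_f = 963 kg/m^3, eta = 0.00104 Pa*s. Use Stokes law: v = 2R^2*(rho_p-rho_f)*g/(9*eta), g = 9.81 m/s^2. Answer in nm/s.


Radius R = 184/2 nm = 9.2e-08 m
Density difference = 5796 - 963 = 4833 kg/m^3
v = 2 * R^2 * (rho_p - rho_f) * g / (9 * eta)
v = 2 * (9.2e-08)^2 * 4833 * 9.81 / (9 * 0.00104)
v = 8.57463e-08 m/s = 85.7463 nm/s

85.7463


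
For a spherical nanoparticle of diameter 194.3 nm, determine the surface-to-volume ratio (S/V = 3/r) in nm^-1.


Radius r = 194.3/2 = 97.15 nm
S/V = 3 / r = 3 / 97.15
S/V = 0.0309 nm^-1

0.0309


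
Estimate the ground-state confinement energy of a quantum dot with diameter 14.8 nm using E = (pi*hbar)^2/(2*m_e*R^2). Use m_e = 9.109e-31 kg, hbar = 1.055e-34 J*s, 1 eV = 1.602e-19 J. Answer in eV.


Radius R = 14.8/2 = 7.4 nm = 7.4e-09 m
E = (pi * 1.055e-34)^2 / (2 * 9.109e-31 * (7.4e-09)^2)
E(J) = 1.10113e-21
E = E(J) / 1.602e-19 = 0.0069 eV

0.0069


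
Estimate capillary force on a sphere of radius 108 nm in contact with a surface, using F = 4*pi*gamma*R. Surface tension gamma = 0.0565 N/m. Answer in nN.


Convert radius: R = 108 nm = 1.08e-07 m
F = 4 * pi * gamma * R
F = 4 * pi * 0.0565 * 1.08e-07
F = 7.668e-08 N = 76.68 nN

76.68


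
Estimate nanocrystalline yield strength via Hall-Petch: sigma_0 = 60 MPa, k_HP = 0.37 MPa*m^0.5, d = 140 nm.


d = 140 nm = 1.4e-07 m
sqrt(d) = 0.0003741657
Hall-Petch contribution = k / sqrt(d) = 0.37 / 0.0003741657 = 988.9 MPa
sigma = sigma_0 + k/sqrt(d) = 60 + 988.9 = 1048.9 MPa

1048.9


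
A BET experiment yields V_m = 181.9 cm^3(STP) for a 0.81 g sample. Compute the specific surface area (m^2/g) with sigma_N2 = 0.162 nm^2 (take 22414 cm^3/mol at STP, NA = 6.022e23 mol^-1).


Number of moles in monolayer = V_m / 22414 = 181.9 / 22414 = 0.00811546
Number of molecules = moles * NA = 0.00811546 * 6.022e23
SA = molecules * sigma / mass
SA = (181.9 / 22414) * 6.022e23 * 0.162e-18 / 0.81
SA = 977.4 m^2/g

977.4


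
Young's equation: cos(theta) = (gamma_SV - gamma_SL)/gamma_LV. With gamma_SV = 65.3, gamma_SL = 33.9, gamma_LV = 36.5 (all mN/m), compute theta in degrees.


cos(theta) = (gamma_SV - gamma_SL) / gamma_LV
cos(theta) = (65.3 - 33.9) / 36.5
cos(theta) = 0.860274
theta = arccos(0.860274) = 30.65 degrees

30.65


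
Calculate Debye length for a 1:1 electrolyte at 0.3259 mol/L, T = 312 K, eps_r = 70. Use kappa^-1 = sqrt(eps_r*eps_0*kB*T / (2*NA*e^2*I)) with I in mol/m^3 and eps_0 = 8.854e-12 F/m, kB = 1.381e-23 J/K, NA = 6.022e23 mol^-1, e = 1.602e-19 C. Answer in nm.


Ionic strength I = 0.3259 * 1^2 * 1000 = 325.9 mol/m^3
kappa^-1 = sqrt(70 * 8.854e-12 * 1.381e-23 * 312 / (2 * 6.022e23 * (1.602e-19)^2 * 325.9))
kappa^-1 = 0.515 nm

0.515


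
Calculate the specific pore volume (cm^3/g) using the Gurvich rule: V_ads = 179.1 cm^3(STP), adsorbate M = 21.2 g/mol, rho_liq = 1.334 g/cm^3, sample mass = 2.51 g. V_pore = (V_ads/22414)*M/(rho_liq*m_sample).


Moles adsorbed n = V_ads / 22414 = 179.1 / 22414 = 7.990542e-03 mol
Liquid volume V_liq = n * M / rho_liq = 7.990542e-03 * 21.2 / 1.334 = 0.12699 cm^3
Specific pore volume V_pore = V_liq / m_sample = 0.12699 / 2.51
V_pore = 0.0506 cm^3/g

0.0506


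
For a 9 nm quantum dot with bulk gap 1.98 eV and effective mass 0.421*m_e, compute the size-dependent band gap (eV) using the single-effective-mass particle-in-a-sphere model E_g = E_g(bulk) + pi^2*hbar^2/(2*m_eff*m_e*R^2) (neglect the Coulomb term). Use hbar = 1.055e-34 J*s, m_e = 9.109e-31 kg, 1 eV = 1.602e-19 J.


Radius R = 9/2 nm = 4.5e-09 m
Confinement energy dE = pi^2 * hbar^2 / (2 * m_eff * m_e * R^2)
dE = pi^2 * (1.055e-34)^2 / (2 * 0.421 * 9.109e-31 * (4.5e-09)^2) J, divided by 1.602e-19 J/eV
dE = 0.0442 eV
Total band gap = E_g(bulk) + dE = 1.98 + 0.0442 = 2.0242 eV

2.0242


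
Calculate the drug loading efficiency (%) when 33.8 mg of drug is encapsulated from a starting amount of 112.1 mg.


Drug loading efficiency = (drug loaded / drug initial) * 100
DLE = 33.8 / 112.1 * 100
DLE = 0.3015 * 100
DLE = 30.15%

30.15


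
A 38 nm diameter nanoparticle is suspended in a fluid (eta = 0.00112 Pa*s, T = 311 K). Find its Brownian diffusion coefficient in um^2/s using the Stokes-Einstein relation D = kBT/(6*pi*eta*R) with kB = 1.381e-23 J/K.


Radius R = 38/2 = 19 nm = 1.9e-08 m
D = kB*T / (6*pi*eta*R)
D = 1.381e-23 * 311 / (6 * pi * 0.00112 * 1.9e-08)
D = 1.07073e-11 m^2/s = 10.707 um^2/s

10.707


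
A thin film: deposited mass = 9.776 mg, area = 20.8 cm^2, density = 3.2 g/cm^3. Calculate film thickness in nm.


Convert: m = 9.776 mg = 9.7760e-06 kg, A = 20.8 cm^2 = 2.0800e-03 m^2, rho = 3.2 g/cm^3 = 3200 kg/m^3
t = m / (A * rho)
t = 9.7760e-06 / (2.0800e-03 * 3200)
t = 1.4687e-06 m = 1468.8 nm

1468.8


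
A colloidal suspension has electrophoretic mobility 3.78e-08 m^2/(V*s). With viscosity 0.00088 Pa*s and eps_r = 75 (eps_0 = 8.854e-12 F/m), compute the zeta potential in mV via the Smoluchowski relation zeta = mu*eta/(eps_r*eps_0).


Smoluchowski equation: zeta = mu * eta / (eps_r * eps_0)
zeta = 3.78e-08 * 0.00088 / (75 * 8.854e-12)
zeta = 0.050093 V = 50.09 mV

50.09


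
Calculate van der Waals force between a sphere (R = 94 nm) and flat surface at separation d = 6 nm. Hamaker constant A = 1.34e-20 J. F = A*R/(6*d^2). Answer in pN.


Convert to SI: R = 94 nm = 9.4e-08 m, d = 6 nm = 6e-09 m
F = A * R / (6 * d^2)
F = 1.34e-20 * 9.4e-08 / (6 * (6e-09)^2)
F = 5.83148e-12 N = 5.831 pN

5.831


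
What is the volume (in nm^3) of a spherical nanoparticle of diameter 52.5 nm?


Radius r = 52.5/2 = 26.25 nm
Volume V = (4/3) * pi * r^3
V = (4/3) * pi * (26.25)^3
V = 75766.38 nm^3

75766.38


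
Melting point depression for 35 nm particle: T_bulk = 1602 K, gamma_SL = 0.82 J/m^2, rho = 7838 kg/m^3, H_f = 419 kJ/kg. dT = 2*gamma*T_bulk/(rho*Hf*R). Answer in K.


Radius R = 35/2 = 17.5 nm = 1.75e-08 m
Convert H_f = 419 kJ/kg = 419000 J/kg
dT = 2 * gamma_SL * T_bulk / (rho * H_f * R)
dT = 2 * 0.82 * 1602 / (7838 * 419000 * 1.75e-08)
dT = 45.7 K

45.7


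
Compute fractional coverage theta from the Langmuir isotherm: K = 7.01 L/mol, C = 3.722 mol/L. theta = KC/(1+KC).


Langmuir isotherm: theta = K*C / (1 + K*C)
K*C = 7.01 * 3.722 = 26.09122
theta = 26.09122 / (1 + 26.09122) = 26.09122 / 27.09122
theta = 0.9631

0.9631


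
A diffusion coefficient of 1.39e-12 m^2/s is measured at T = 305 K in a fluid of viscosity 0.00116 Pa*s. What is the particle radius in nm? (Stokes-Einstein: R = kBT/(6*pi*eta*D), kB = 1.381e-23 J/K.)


Stokes-Einstein: R = kB*T / (6*pi*eta*D)
R = 1.381e-23 * 305 / (6 * pi * 0.00116 * 1.39e-12)
R = 1.38586e-07 m = 138.59 nm

138.59


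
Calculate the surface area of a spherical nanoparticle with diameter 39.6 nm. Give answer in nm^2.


Radius r = 39.6/2 = 19.8 nm
Surface area SA = 4 * pi * r^2
SA = 4 * pi * (19.8)^2
SA = 4926.52 nm^2

4926.52


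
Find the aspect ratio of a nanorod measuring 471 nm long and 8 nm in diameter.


Aspect ratio AR = length / diameter
AR = 471 / 8
AR = 58.88

58.88


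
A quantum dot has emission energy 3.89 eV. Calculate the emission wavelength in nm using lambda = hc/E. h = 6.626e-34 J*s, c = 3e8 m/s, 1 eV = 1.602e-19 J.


Convert energy: E = 3.89 eV = 3.89 * 1.602e-19 = 6.23178e-19 J
lambda = h*c / E = 6.626e-34 * 3e8 / 6.23178e-19
lambda = 3.18978e-07 m = 319.0 nm

319.0


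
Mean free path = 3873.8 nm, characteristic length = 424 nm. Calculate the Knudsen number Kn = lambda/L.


Knudsen number Kn = lambda / L
Kn = 3873.8 / 424
Kn = 9.1363

9.1363


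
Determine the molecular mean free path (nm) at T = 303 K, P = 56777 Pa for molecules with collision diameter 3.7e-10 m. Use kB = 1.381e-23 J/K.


Mean free path: lambda = kB*T / (sqrt(2) * pi * d^2 * P)
lambda = 1.381e-23 * 303 / (sqrt(2) * pi * (3.7e-10)^2 * 56777)
lambda = 1.2117e-07 m
lambda = 121.17 nm

121.17


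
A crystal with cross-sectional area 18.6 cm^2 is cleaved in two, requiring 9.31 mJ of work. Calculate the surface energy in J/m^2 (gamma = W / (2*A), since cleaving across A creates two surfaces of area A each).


Convert: A = 18.6 cm^2 = 0.00186 m^2, W = 9.31 mJ = 0.00931 J
Cleaving exposes two faces of area A, so total new surface = 2*A and gamma = W / (2*A)
gamma = 0.00931 / (2 * 0.00186)
gamma = 2.503 J/m^2

2.503


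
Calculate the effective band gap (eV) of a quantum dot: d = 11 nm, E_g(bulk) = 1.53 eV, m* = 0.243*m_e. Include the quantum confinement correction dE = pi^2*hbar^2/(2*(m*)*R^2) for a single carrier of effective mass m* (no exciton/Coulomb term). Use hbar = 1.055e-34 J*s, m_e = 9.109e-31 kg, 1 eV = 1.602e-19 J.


Radius R = 11/2 nm = 5.5e-09 m
Confinement energy dE = pi^2 * hbar^2 / (2 * m_eff * m_e * R^2)
dE = pi^2 * (1.055e-34)^2 / (2 * 0.243 * 9.109e-31 * (5.5e-09)^2) J, divided by 1.602e-19 J/eV
dE = 0.0512 eV
Total band gap = E_g(bulk) + dE = 1.53 + 0.0512 = 1.5812 eV

1.5812


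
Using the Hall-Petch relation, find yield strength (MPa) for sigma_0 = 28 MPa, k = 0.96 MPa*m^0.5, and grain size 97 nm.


d = 97 nm = 9.7e-08 m
sqrt(d) = 0.0003114482
Hall-Petch contribution = k / sqrt(d) = 0.96 / 0.0003114482 = 3082.4 MPa
sigma = sigma_0 + k/sqrt(d) = 28 + 3082.4 = 3110.4 MPa

3110.4


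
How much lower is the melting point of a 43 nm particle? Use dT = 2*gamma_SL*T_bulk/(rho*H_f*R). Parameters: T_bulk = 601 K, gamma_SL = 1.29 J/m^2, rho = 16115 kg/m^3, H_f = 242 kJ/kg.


Radius R = 43/2 = 21.5 nm = 2.15e-08 m
Convert H_f = 242 kJ/kg = 242000 J/kg
dT = 2 * gamma_SL * T_bulk / (rho * H_f * R)
dT = 2 * 1.29 * 601 / (16115 * 242000 * 2.15e-08)
dT = 18.5 K

18.5


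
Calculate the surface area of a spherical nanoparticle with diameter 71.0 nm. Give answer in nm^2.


Radius r = 71.0/2 = 35.5 nm
Surface area SA = 4 * pi * r^2
SA = 4 * pi * (35.5)^2
SA = 15836.77 nm^2

15836.77


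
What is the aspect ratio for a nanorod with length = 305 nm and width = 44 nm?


Aspect ratio AR = length / diameter
AR = 305 / 44
AR = 6.93

6.93


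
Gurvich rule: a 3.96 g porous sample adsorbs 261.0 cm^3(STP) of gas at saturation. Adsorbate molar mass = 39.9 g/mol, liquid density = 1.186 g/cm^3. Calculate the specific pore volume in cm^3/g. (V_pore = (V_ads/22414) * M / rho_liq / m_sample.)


Moles adsorbed n = V_ads / 22414 = 261.0 / 22414 = 1.164451e-02 mol
Liquid volume V_liq = n * M / rho_liq = 1.164451e-02 * 39.9 / 1.186 = 0.39175 cm^3
Specific pore volume V_pore = V_liq / m_sample = 0.39175 / 3.96
V_pore = 0.0989 cm^3/g

0.0989


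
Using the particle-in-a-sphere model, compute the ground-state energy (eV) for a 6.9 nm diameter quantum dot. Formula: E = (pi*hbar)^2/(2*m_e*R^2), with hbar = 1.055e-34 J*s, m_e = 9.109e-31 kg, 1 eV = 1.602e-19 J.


Radius R = 6.9/2 = 3.45 nm = 3.45e-09 m
E = (pi * 1.055e-34)^2 / (2 * 9.109e-31 * (3.45e-09)^2)
E(J) = 5.06601e-21
E = E(J) / 1.602e-19 = 0.0316 eV

0.0316


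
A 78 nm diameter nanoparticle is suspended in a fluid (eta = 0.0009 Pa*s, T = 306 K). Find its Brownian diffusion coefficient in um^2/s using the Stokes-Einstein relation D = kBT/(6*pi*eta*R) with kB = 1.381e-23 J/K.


Radius R = 78/2 = 39 nm = 3.9e-08 m
D = kB*T / (6*pi*eta*R)
D = 1.381e-23 * 306 / (6 * pi * 0.0009 * 3.9e-08)
D = 6.38715e-12 m^2/s = 6.387 um^2/s

6.387


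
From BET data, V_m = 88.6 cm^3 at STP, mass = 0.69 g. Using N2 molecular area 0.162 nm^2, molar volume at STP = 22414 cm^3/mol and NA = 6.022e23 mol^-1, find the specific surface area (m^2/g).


Number of moles in monolayer = V_m / 22414 = 88.6 / 22414 = 0.00395289
Number of molecules = moles * NA = 0.00395289 * 6.022e23
SA = molecules * sigma / mass
SA = (88.6 / 22414) * 6.022e23 * 0.162e-18 / 0.69
SA = 558.9 m^2/g

558.9


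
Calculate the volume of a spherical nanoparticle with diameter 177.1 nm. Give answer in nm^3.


Radius r = 177.1/2 = 88.55 nm
Volume V = (4/3) * pi * r^3
V = (4/3) * pi * (88.55)^3
V = 2908401.14 nm^3

2908401.14


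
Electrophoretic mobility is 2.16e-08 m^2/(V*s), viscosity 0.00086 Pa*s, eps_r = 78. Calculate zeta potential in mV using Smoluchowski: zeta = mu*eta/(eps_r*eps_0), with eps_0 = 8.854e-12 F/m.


Smoluchowski equation: zeta = mu * eta / (eps_r * eps_0)
zeta = 2.16e-08 * 0.00086 / (78 * 8.854e-12)
zeta = 0.026898 V = 26.9 mV

26.9


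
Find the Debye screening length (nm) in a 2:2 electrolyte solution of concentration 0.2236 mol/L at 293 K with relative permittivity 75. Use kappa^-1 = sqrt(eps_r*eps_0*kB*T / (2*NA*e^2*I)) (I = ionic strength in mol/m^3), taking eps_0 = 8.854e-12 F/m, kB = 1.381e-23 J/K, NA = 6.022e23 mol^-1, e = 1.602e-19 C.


Ionic strength I = 0.2236 * 2^2 * 1000 = 894.4 mol/m^3
kappa^-1 = sqrt(75 * 8.854e-12 * 1.381e-23 * 293 / (2 * 6.022e23 * (1.602e-19)^2 * 894.4))
kappa^-1 = 0.312 nm

0.312


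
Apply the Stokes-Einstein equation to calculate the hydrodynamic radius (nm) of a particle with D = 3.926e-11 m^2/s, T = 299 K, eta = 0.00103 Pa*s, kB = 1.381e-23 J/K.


Stokes-Einstein: R = kB*T / (6*pi*eta*D)
R = 1.381e-23 * 299 / (6 * pi * 0.00103 * 3.926e-11)
R = 5.41722e-09 m = 5.42 nm

5.42


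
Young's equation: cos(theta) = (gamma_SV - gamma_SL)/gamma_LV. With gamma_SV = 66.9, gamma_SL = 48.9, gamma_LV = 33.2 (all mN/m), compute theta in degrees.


cos(theta) = (gamma_SV - gamma_SL) / gamma_LV
cos(theta) = (66.9 - 48.9) / 33.2
cos(theta) = 0.542169
theta = arccos(0.542169) = 57.17 degrees

57.17


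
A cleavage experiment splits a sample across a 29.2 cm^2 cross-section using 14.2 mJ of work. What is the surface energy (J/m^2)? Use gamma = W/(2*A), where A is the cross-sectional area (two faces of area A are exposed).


Convert: A = 29.2 cm^2 = 0.00292 m^2, W = 14.2 mJ = 0.0142 J
Cleaving exposes two faces of area A, so total new surface = 2*A and gamma = W / (2*A)
gamma = 0.0142 / (2 * 0.00292)
gamma = 2.432 J/m^2

2.432


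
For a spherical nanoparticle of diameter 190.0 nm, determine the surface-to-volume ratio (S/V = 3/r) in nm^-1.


Radius r = 190.0/2 = 95 nm
S/V = 3 / r = 3 / 95
S/V = 0.0316 nm^-1

0.0316


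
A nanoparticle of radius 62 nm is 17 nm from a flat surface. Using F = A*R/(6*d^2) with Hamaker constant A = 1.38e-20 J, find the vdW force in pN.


Convert to SI: R = 62 nm = 6.2e-08 m, d = 17 nm = 1.7e-08 m
F = A * R / (6 * d^2)
F = 1.38e-20 * 6.2e-08 / (6 * (1.7e-08)^2)
F = 4.93426e-13 N = 0.493 pN

0.493


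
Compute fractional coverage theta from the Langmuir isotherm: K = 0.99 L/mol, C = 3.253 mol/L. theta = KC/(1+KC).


Langmuir isotherm: theta = K*C / (1 + K*C)
K*C = 0.99 * 3.253 = 3.22047
theta = 3.22047 / (1 + 3.22047) = 3.22047 / 4.22047
theta = 0.7631

0.7631


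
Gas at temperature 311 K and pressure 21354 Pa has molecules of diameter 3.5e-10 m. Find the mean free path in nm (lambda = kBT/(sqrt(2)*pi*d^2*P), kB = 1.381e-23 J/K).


Mean free path: lambda = kB*T / (sqrt(2) * pi * d^2 * P)
lambda = 1.381e-23 * 311 / (sqrt(2) * pi * (3.5e-10)^2 * 21354)
lambda = 3.69551e-07 m
lambda = 369.55 nm

369.55


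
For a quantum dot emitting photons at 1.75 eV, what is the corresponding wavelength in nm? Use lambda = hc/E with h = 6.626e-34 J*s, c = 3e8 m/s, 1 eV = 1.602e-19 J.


Convert energy: E = 1.75 eV = 1.75 * 1.602e-19 = 2.8035e-19 J
lambda = h*c / E = 6.626e-34 * 3e8 / 2.8035e-19
lambda = 7.09042e-07 m = 709.0 nm

709.0


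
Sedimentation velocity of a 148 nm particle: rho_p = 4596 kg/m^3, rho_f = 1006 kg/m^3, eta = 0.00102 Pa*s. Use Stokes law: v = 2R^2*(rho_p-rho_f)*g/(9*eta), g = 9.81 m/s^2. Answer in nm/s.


Radius R = 148/2 nm = 7.4e-08 m
Density difference = 4596 - 1006 = 3590 kg/m^3
v = 2 * R^2 * (rho_p - rho_f) * g / (9 * eta)
v = 2 * (7.4e-08)^2 * 3590 * 9.81 / (9 * 0.00102)
v = 4.2016e-08 m/s = 42.016 nm/s

42.016


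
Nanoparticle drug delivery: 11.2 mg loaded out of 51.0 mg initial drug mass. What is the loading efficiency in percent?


Drug loading efficiency = (drug loaded / drug initial) * 100
DLE = 11.2 / 51.0 * 100
DLE = 0.2196 * 100
DLE = 21.96%

21.96


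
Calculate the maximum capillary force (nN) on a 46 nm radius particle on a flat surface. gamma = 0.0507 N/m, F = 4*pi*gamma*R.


Convert radius: R = 46 nm = 4.6e-08 m
F = 4 * pi * gamma * R
F = 4 * pi * 0.0507 * 4.6e-08
F = 2.93073e-08 N = 29.3073 nN

29.3073


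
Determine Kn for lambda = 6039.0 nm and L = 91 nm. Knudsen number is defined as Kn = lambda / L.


Knudsen number Kn = lambda / L
Kn = 6039.0 / 91
Kn = 66.3626

66.3626


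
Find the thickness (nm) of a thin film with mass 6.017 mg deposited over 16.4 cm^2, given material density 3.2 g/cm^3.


Convert: m = 6.017 mg = 6.0170e-06 kg, A = 16.4 cm^2 = 1.6400e-03 m^2, rho = 3.2 g/cm^3 = 3200 kg/m^3
t = m / (A * rho)
t = 6.0170e-06 / (1.6400e-03 * 3200)
t = 1.1465e-06 m = 1146.5 nm

1146.5


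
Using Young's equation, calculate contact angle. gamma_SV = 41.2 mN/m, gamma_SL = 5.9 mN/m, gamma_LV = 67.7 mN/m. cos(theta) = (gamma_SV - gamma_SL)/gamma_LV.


cos(theta) = (gamma_SV - gamma_SL) / gamma_LV
cos(theta) = (41.2 - 5.9) / 67.7
cos(theta) = 0.521418
theta = arccos(0.521418) = 58.57 degrees

58.57


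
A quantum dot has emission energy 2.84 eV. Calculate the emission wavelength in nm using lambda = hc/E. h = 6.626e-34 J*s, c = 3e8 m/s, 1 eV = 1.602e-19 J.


Convert energy: E = 2.84 eV = 2.84 * 1.602e-19 = 4.54968e-19 J
lambda = h*c / E = 6.626e-34 * 3e8 / 4.54968e-19
lambda = 4.3691e-07 m = 436.9 nm

436.9


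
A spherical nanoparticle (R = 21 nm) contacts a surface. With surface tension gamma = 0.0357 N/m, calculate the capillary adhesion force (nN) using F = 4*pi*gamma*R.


Convert radius: R = 21 nm = 2.1e-08 m
F = 4 * pi * gamma * R
F = 4 * pi * 0.0357 * 2.1e-08
F = 9.42101e-09 N = 9.421 nN

9.421


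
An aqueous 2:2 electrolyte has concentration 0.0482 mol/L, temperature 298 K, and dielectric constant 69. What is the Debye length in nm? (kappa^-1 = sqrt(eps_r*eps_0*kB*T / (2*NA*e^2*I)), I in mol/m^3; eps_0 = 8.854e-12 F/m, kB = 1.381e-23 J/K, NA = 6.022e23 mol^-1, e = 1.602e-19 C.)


Ionic strength I = 0.0482 * 2^2 * 1000 = 192.8 mol/m^3
kappa^-1 = sqrt(69 * 8.854e-12 * 1.381e-23 * 298 / (2 * 6.022e23 * (1.602e-19)^2 * 192.8))
kappa^-1 = 0.65 nm

0.65


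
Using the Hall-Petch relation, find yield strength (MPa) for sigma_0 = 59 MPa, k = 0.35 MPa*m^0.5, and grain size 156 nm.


d = 156 nm = 1.56e-07 m
sqrt(d) = 0.0003949684
Hall-Petch contribution = k / sqrt(d) = 0.35 / 0.0003949684 = 886.1 MPa
sigma = sigma_0 + k/sqrt(d) = 59 + 886.1 = 945.1 MPa

945.1


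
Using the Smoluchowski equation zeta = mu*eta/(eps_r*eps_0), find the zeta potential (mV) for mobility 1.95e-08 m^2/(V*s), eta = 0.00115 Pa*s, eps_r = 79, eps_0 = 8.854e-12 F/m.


Smoluchowski equation: zeta = mu * eta / (eps_r * eps_0)
zeta = 1.95e-08 * 0.00115 / (79 * 8.854e-12)
zeta = 0.03206 V = 32.06 mV

32.06


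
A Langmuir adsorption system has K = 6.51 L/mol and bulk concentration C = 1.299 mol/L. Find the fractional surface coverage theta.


Langmuir isotherm: theta = K*C / (1 + K*C)
K*C = 6.51 * 1.299 = 8.45649
theta = 8.45649 / (1 + 8.45649) = 8.45649 / 9.45649
theta = 0.8943

0.8943


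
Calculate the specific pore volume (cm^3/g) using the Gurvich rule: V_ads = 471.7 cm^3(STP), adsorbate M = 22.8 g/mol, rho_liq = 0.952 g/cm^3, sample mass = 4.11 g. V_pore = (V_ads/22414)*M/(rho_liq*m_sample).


Moles adsorbed n = V_ads / 22414 = 471.7 / 22414 = 2.104488e-02 mol
Liquid volume V_liq = n * M / rho_liq = 2.104488e-02 * 22.8 / 0.952 = 0.50402 cm^3
Specific pore volume V_pore = V_liq / m_sample = 0.50402 / 4.11
V_pore = 0.1226 cm^3/g

0.1226


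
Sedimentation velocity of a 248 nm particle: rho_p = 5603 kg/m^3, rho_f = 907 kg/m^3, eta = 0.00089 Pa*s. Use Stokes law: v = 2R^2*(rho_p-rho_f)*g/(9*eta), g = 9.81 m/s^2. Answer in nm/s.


Radius R = 248/2 nm = 1.24e-07 m
Density difference = 5603 - 907 = 4696 kg/m^3
v = 2 * R^2 * (rho_p - rho_f) * g / (9 * eta)
v = 2 * (1.24e-07)^2 * 4696 * 9.81 / (9 * 0.00089)
v = 1.76863e-07 m/s = 176.8634 nm/s

176.8634


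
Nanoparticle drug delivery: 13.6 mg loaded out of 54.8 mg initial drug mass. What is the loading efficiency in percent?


Drug loading efficiency = (drug loaded / drug initial) * 100
DLE = 13.6 / 54.8 * 100
DLE = 0.2482 * 100
DLE = 24.82%

24.82


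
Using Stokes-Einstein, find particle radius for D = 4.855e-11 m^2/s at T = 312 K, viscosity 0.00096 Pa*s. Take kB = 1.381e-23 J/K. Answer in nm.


Stokes-Einstein: R = kB*T / (6*pi*eta*D)
R = 1.381e-23 * 312 / (6 * pi * 0.00096 * 4.855e-11)
R = 4.90441e-09 m = 4.9 nm

4.9


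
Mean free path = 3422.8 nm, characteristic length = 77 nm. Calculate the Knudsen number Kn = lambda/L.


Knudsen number Kn = lambda / L
Kn = 3422.8 / 77
Kn = 44.4519

44.4519


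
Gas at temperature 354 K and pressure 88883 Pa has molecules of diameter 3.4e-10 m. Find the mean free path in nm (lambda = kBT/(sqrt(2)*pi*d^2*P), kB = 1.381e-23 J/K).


Mean free path: lambda = kB*T / (sqrt(2) * pi * d^2 * P)
lambda = 1.381e-23 * 354 / (sqrt(2) * pi * (3.4e-10)^2 * 88883)
lambda = 1.07092e-07 m
lambda = 107.09 nm

107.09


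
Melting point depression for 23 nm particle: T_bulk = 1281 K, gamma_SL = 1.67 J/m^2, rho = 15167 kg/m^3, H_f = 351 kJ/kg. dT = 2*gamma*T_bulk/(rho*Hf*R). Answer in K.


Radius R = 23/2 = 11.5 nm = 1.15e-08 m
Convert H_f = 351 kJ/kg = 351000 J/kg
dT = 2 * gamma_SL * T_bulk / (rho * H_f * R)
dT = 2 * 1.67 * 1281 / (15167 * 351000 * 1.15e-08)
dT = 69.9 K

69.9


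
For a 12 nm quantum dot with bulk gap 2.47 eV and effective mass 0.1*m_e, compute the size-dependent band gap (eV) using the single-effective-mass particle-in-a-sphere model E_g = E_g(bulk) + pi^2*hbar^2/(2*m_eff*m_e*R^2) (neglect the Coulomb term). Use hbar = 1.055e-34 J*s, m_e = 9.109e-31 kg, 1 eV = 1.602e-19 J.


Radius R = 12/2 nm = 6e-09 m
Confinement energy dE = pi^2 * hbar^2 / (2 * m_eff * m_e * R^2)
dE = pi^2 * (1.055e-34)^2 / (2 * 0.1 * 9.109e-31 * (6e-09)^2) J, divided by 1.602e-19 J/eV
dE = 0.1046 eV
Total band gap = E_g(bulk) + dE = 2.47 + 0.1046 = 2.5746 eV

2.5746


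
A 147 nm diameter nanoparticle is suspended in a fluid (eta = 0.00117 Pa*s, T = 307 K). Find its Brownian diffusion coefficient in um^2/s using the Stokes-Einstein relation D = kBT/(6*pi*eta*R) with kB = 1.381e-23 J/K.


Radius R = 147/2 = 73.5 nm = 7.35e-08 m
D = kB*T / (6*pi*eta*R)
D = 1.381e-23 * 307 / (6 * pi * 0.00117 * 7.35e-08)
D = 2.61552e-12 m^2/s = 2.616 um^2/s

2.616


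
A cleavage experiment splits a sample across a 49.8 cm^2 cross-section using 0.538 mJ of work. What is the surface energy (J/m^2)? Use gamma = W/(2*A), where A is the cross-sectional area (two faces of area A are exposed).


Convert: A = 49.8 cm^2 = 0.00498 m^2, W = 0.538 mJ = 0.000538 J
Cleaving exposes two faces of area A, so total new surface = 2*A and gamma = W / (2*A)
gamma = 0.000538 / (2 * 0.00498)
gamma = 0.054 J/m^2

0.054


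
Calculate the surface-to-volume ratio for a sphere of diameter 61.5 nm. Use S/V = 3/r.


Radius r = 61.5/2 = 30.75 nm
S/V = 3 / r = 3 / 30.75
S/V = 0.0976 nm^-1

0.0976


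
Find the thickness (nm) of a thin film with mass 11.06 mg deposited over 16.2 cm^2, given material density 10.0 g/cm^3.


Convert: m = 11.06 mg = 1.1060e-05 kg, A = 16.2 cm^2 = 1.6200e-03 m^2, rho = 10.0 g/cm^3 = 10000 kg/m^3
t = m / (A * rho)
t = 1.1060e-05 / (1.6200e-03 * 10000)
t = 6.8272e-07 m = 682.7 nm

682.7


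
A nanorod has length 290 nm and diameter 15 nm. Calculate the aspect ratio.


Aspect ratio AR = length / diameter
AR = 290 / 15
AR = 19.33

19.33


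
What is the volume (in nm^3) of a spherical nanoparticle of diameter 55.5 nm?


Radius r = 55.5/2 = 27.75 nm
Volume V = (4/3) * pi * r^3
V = (4/3) * pi * (27.75)^3
V = 89511.24 nm^3

89511.24


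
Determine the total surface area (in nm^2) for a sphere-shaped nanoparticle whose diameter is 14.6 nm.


Radius r = 14.6/2 = 7.3 nm
Surface area SA = 4 * pi * r^2
SA = 4 * pi * (7.3)^2
SA = 669.66 nm^2

669.66


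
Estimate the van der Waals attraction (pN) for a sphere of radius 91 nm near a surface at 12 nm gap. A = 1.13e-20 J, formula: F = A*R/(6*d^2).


Convert to SI: R = 91 nm = 9.1e-08 m, d = 12 nm = 1.2e-08 m
F = A * R / (6 * d^2)
F = 1.13e-20 * 9.1e-08 / (6 * (1.2e-08)^2)
F = 1.19016e-12 N = 1.19 pN

1.19


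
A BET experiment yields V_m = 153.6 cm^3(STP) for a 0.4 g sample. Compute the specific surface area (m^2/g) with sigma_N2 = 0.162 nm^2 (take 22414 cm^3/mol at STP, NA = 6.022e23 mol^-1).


Number of moles in monolayer = V_m / 22414 = 153.6 / 22414 = 0.00685286
Number of molecules = moles * NA = 0.00685286 * 6.022e23
SA = molecules * sigma / mass
SA = (153.6 / 22414) * 6.022e23 * 0.162e-18 / 0.4
SA = 1671.4 m^2/g

1671.4


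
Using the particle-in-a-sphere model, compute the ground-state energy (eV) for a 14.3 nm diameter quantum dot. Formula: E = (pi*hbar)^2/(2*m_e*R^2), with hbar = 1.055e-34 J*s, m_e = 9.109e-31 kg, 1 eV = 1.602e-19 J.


Radius R = 14.3/2 = 7.15 nm = 7.15e-09 m
E = (pi * 1.055e-34)^2 / (2 * 9.109e-31 * (7.15e-09)^2)
E(J) = 1.17948e-21
E = E(J) / 1.602e-19 = 0.0074 eV

0.0074


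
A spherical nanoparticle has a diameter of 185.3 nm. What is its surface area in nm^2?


Radius r = 185.3/2 = 92.65 nm
Surface area SA = 4 * pi * r^2
SA = 4 * pi * (92.65)^2
SA = 107870.01 nm^2

107870.01


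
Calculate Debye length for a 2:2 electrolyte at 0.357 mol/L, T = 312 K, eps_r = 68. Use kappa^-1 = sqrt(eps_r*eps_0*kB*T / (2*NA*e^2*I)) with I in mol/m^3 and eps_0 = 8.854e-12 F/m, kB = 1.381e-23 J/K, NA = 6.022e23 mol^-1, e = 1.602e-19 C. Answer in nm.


Ionic strength I = 0.357 * 2^2 * 1000 = 1428 mol/m^3
kappa^-1 = sqrt(68 * 8.854e-12 * 1.381e-23 * 312 / (2 * 6.022e23 * (1.602e-19)^2 * 1428))
kappa^-1 = 0.242 nm

0.242


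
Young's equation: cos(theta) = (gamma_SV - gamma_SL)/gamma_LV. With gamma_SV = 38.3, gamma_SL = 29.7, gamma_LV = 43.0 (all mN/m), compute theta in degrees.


cos(theta) = (gamma_SV - gamma_SL) / gamma_LV
cos(theta) = (38.3 - 29.7) / 43.0
cos(theta) = 0.2
theta = arccos(0.2) = 78.46 degrees

78.46


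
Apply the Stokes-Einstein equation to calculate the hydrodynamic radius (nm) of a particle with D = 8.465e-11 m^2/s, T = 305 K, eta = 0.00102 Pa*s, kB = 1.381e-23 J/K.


Stokes-Einstein: R = kB*T / (6*pi*eta*D)
R = 1.381e-23 * 305 / (6 * pi * 0.00102 * 8.465e-11)
R = 2.58801e-09 m = 2.59 nm

2.59


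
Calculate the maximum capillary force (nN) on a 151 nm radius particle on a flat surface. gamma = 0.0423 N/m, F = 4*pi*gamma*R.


Convert radius: R = 151 nm = 1.51e-07 m
F = 4 * pi * gamma * R
F = 4 * pi * 0.0423 * 1.51e-07
F = 8.02652e-08 N = 80.2652 nN

80.2652


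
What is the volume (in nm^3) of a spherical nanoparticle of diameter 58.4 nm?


Radius r = 58.4/2 = 29.2 nm
Volume V = (4/3) * pi * r^3
V = (4/3) * pi * (29.2)^3
V = 104288.68 nm^3

104288.68


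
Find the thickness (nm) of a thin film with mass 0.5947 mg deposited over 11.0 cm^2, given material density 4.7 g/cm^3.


Convert: m = 0.5947 mg = 5.9470e-07 kg, A = 11.0 cm^2 = 1.1000e-03 m^2, rho = 4.7 g/cm^3 = 4700 kg/m^3
t = m / (A * rho)
t = 5.9470e-07 / (1.1000e-03 * 4700)
t = 1.1503e-07 m = 115.0 nm

115.0


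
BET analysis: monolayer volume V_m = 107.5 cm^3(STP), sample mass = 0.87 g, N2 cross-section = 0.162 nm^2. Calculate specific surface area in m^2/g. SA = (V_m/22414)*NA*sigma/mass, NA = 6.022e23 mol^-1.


Number of moles in monolayer = V_m / 22414 = 107.5 / 22414 = 0.00479611
Number of molecules = moles * NA = 0.00479611 * 6.022e23
SA = molecules * sigma / mass
SA = (107.5 / 22414) * 6.022e23 * 0.162e-18 / 0.87
SA = 537.8 m^2/g

537.8


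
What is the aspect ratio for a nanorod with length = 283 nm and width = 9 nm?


Aspect ratio AR = length / diameter
AR = 283 / 9
AR = 31.44

31.44


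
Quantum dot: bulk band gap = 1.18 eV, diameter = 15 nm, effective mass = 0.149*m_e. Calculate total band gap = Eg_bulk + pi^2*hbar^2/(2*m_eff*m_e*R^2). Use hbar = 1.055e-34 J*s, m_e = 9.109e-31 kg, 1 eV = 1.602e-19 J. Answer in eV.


Radius R = 15/2 nm = 7.5e-09 m
Confinement energy dE = pi^2 * hbar^2 / (2 * m_eff * m_e * R^2)
dE = pi^2 * (1.055e-34)^2 / (2 * 0.149 * 9.109e-31 * (7.5e-09)^2) J, divided by 1.602e-19 J/eV
dE = 0.0449 eV
Total band gap = E_g(bulk) + dE = 1.18 + 0.0449 = 1.2249 eV

1.2249


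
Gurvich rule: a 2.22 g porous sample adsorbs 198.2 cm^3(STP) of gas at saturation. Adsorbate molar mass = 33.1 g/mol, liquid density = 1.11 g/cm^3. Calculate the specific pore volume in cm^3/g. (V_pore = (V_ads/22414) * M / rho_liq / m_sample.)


Moles adsorbed n = V_ads / 22414 = 198.2 / 22414 = 8.842688e-03 mol
Liquid volume V_liq = n * M / rho_liq = 8.842688e-03 * 33.1 / 1.11 = 0.26369 cm^3
Specific pore volume V_pore = V_liq / m_sample = 0.26369 / 2.22
V_pore = 0.1188 cm^3/g

0.1188


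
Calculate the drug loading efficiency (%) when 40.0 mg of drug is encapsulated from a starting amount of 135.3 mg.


Drug loading efficiency = (drug loaded / drug initial) * 100
DLE = 40.0 / 135.3 * 100
DLE = 0.2956 * 100
DLE = 29.56%

29.56


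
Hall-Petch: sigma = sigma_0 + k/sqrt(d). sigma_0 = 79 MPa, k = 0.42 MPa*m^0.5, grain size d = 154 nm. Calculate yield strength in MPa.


d = 154 nm = 1.54e-07 m
sqrt(d) = 0.0003924283
Hall-Petch contribution = k / sqrt(d) = 0.42 / 0.0003924283 = 1070.3 MPa
sigma = sigma_0 + k/sqrt(d) = 79 + 1070.3 = 1149.3 MPa

1149.3


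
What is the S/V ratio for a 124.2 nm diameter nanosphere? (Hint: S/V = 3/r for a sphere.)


Radius r = 124.2/2 = 62.1 nm
S/V = 3 / r = 3 / 62.1
S/V = 0.0483 nm^-1

0.0483


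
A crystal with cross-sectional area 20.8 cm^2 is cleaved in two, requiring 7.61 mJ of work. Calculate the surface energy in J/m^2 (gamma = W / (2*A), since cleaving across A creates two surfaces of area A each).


Convert: A = 20.8 cm^2 = 0.00208 m^2, W = 7.61 mJ = 0.00761 J
Cleaving exposes two faces of area A, so total new surface = 2*A and gamma = W / (2*A)
gamma = 0.00761 / (2 * 0.00208)
gamma = 1.829 J/m^2

1.829


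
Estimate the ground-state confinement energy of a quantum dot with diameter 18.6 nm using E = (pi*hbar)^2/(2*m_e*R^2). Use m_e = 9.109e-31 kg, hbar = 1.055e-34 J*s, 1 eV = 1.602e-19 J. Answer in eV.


Radius R = 18.6/2 = 9.3 nm = 9.3e-09 m
E = (pi * 1.055e-34)^2 / (2 * 9.109e-31 * (9.3e-09)^2)
E(J) = 6.97169e-22
E = E(J) / 1.602e-19 = 0.0044 eV

0.0044


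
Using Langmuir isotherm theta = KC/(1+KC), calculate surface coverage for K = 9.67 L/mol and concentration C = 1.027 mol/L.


Langmuir isotherm: theta = K*C / (1 + K*C)
K*C = 9.67 * 1.027 = 9.93109
theta = 9.93109 / (1 + 9.93109) = 9.93109 / 10.93109
theta = 0.9085

0.9085


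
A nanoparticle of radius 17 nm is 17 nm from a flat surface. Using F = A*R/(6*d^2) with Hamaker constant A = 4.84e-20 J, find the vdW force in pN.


Convert to SI: R = 17 nm = 1.7e-08 m, d = 17 nm = 1.7e-08 m
F = A * R / (6 * d^2)
F = 4.84e-20 * 1.7e-08 / (6 * (1.7e-08)^2)
F = 4.7451e-13 N = 0.475 pN

0.475


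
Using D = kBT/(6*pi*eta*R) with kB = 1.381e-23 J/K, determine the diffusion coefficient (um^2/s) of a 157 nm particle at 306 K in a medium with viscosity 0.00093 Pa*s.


Radius R = 157/2 = 78.5 nm = 7.85e-08 m
D = kB*T / (6*pi*eta*R)
D = 1.381e-23 * 306 / (6 * pi * 0.00093 * 7.85e-08)
D = 3.07087e-12 m^2/s = 3.071 um^2/s

3.071


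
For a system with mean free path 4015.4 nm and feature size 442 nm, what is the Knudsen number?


Knudsen number Kn = lambda / L
Kn = 4015.4 / 442
Kn = 9.0846

9.0846


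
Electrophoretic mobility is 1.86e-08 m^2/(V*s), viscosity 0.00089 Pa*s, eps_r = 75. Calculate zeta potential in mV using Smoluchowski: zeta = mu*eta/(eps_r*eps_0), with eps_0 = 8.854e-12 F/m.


Smoluchowski equation: zeta = mu * eta / (eps_r * eps_0)
zeta = 1.86e-08 * 0.00089 / (75 * 8.854e-12)
zeta = 0.024929 V = 24.93 mV

24.93


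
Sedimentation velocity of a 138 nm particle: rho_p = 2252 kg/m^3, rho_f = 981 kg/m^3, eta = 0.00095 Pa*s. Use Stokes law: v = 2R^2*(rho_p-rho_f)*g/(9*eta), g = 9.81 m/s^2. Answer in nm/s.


Radius R = 138/2 nm = 6.9e-08 m
Density difference = 2252 - 981 = 1271 kg/m^3
v = 2 * R^2 * (rho_p - rho_f) * g / (9 * eta)
v = 2 * (6.9e-08)^2 * 1271 * 9.81 / (9 * 0.00095)
v = 1.3886e-08 m/s = 13.886 nm/s

13.886


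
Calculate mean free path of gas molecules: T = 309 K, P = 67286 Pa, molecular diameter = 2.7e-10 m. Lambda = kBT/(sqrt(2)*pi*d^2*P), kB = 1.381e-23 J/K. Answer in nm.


Mean free path: lambda = kB*T / (sqrt(2) * pi * d^2 * P)
lambda = 1.381e-23 * 309 / (sqrt(2) * pi * (2.7e-10)^2 * 67286)
lambda = 1.9581e-07 m
lambda = 195.81 nm

195.81


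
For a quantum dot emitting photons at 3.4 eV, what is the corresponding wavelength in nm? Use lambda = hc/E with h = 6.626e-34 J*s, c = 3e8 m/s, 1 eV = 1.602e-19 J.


Convert energy: E = 3.4 eV = 3.4 * 1.602e-19 = 5.4468e-19 J
lambda = h*c / E = 6.626e-34 * 3e8 / 5.4468e-19
lambda = 3.64948e-07 m = 364.9 nm

364.9


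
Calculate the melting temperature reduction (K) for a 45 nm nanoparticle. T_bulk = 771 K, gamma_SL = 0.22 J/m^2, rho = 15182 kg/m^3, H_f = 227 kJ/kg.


Radius R = 45/2 = 22.5 nm = 2.25e-08 m
Convert H_f = 227 kJ/kg = 227000 J/kg
dT = 2 * gamma_SL * T_bulk / (rho * H_f * R)
dT = 2 * 0.22 * 771 / (15182 * 227000 * 2.25e-08)
dT = 4.4 K

4.4


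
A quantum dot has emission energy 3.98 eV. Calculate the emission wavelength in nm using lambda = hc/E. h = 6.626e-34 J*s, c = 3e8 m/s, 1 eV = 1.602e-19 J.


Convert energy: E = 3.98 eV = 3.98 * 1.602e-19 = 6.37596e-19 J
lambda = h*c / E = 6.626e-34 * 3e8 / 6.37596e-19
lambda = 3.11765e-07 m = 311.8 nm

311.8


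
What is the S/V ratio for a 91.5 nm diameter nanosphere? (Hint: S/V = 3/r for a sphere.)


Radius r = 91.5/2 = 45.75 nm
S/V = 3 / r = 3 / 45.75
S/V = 0.0656 nm^-1

0.0656


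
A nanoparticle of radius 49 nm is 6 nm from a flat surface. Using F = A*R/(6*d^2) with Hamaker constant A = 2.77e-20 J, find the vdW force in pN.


Convert to SI: R = 49 nm = 4.9e-08 m, d = 6 nm = 6e-09 m
F = A * R / (6 * d^2)
F = 2.77e-20 * 4.9e-08 / (6 * (6e-09)^2)
F = 6.2838e-12 N = 6.284 pN

6.284


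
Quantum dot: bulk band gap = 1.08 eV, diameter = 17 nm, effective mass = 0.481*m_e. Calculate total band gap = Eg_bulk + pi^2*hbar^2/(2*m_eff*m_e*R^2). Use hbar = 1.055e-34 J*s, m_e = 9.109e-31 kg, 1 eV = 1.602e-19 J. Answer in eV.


Radius R = 17/2 nm = 8.5e-09 m
Confinement energy dE = pi^2 * hbar^2 / (2 * m_eff * m_e * R^2)
dE = pi^2 * (1.055e-34)^2 / (2 * 0.481 * 9.109e-31 * (8.5e-09)^2) J, divided by 1.602e-19 J/eV
dE = 0.0108 eV
Total band gap = E_g(bulk) + dE = 1.08 + 0.0108 = 1.0908 eV

1.0908


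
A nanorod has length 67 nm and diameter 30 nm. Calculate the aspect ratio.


Aspect ratio AR = length / diameter
AR = 67 / 30
AR = 2.23

2.23


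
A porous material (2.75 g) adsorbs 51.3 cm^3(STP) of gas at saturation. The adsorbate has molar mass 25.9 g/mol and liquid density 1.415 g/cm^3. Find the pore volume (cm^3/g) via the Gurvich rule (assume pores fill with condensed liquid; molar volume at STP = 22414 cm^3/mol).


Moles adsorbed n = V_ads / 22414 = 51.3 / 22414 = 2.288748e-03 mol
Liquid volume V_liq = n * M / rho_liq = 2.288748e-03 * 25.9 / 1.415 = 0.04189 cm^3
Specific pore volume V_pore = V_liq / m_sample = 0.04189 / 2.75
V_pore = 0.0152 cm^3/g

0.0152


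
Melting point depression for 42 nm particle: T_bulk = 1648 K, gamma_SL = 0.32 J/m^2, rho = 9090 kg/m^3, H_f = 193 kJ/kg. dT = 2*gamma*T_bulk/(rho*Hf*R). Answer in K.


Radius R = 42/2 = 21 nm = 2.1e-08 m
Convert H_f = 193 kJ/kg = 193000 J/kg
dT = 2 * gamma_SL * T_bulk / (rho * H_f * R)
dT = 2 * 0.32 * 1648 / (9090 * 193000 * 2.1e-08)
dT = 28.6 K

28.6


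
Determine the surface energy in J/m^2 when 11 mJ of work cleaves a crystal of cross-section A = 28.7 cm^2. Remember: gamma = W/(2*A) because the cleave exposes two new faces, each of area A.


Convert: A = 28.7 cm^2 = 0.00287 m^2, W = 11 mJ = 0.011 J
Cleaving exposes two faces of area A, so total new surface = 2*A and gamma = W / (2*A)
gamma = 0.011 / (2 * 0.00287)
gamma = 1.916 J/m^2

1.916


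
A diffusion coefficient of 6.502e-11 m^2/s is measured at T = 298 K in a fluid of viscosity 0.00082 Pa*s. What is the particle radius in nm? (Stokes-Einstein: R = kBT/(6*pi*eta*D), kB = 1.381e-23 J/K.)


Stokes-Einstein: R = kB*T / (6*pi*eta*D)
R = 1.381e-23 * 298 / (6 * pi * 0.00082 * 6.502e-11)
R = 4.09494e-09 m = 4.09 nm

4.09


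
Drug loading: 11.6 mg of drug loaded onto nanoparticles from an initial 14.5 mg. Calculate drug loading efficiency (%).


Drug loading efficiency = (drug loaded / drug initial) * 100
DLE = 11.6 / 14.5 * 100
DLE = 0.8 * 100
DLE = 80.0%

80.0
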